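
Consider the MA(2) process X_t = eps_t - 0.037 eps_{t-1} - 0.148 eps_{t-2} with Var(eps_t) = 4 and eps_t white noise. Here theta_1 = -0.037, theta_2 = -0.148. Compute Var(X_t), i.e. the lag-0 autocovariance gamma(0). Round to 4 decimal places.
\gamma(0) = 4.0931

For an MA(q) process X_t = eps_t + sum_i theta_i eps_{t-i} with
Var(eps_t) = sigma^2, the variance is
  gamma(0) = sigma^2 * (1 + sum_i theta_i^2).
  sum_i theta_i^2 = (-0.037)^2 + (-0.148)^2 = 0.001369 + 0.021904 = 0.023273.
  gamma(0) = 4 * (1 + 0.023273) = 4 * 1.023273 = 4.093092, which rounds to 4.0931.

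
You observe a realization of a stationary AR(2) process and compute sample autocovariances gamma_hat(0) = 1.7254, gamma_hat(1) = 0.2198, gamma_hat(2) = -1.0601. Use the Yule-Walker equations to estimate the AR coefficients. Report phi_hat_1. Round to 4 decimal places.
\hat\phi_{1} = 0.2091

The Yule-Walker equations for an AR(p) process read, in matrix form,
  Gamma_p phi = r_p,   with   (Gamma_p)_{ij} = gamma(|i - j|),
                       (r_p)_i = gamma(i),   i,j = 1..p.
Substitute the sample gammas (Toeplitz matrix and right-hand side of size 2):
  Gamma_p = [[1.7254, 0.2198], [0.2198, 1.7254]]
  r_p     = [0.2198, -1.0601]
Written out:
  1.7254 phi_1 + 0.2198 phi_2 = 0.2198
  0.2198 phi_1 + 1.7254 phi_2 = -1.0601
Solve by Cramer's rule:
  det = gamma(0)^2 - gamma(1)^2 = (1.7254)^2 - (0.2198)^2 = 2.97700516 - 0.04831204 = 2.92869312
  phi_hat_1 = [gamma(1) gamma(0) - gamma(1) gamma(2)] / det = [(0.2198)(1.7254) - (0.2198)(-1.0601)] / 2.92869312 = 0.6122529 / 2.92869312 = 0.2091
  phi_hat_2 = [gamma(0) gamma(2) - gamma(1)^2] / det = [(1.7254)(-1.0601) - (0.2198)^2] / 2.92869312 = -1.87740858 / 2.92869312 = -0.641
So phi_hat = [0.2091, -0.6410].
Therefore phi_hat_1 = 0.2091.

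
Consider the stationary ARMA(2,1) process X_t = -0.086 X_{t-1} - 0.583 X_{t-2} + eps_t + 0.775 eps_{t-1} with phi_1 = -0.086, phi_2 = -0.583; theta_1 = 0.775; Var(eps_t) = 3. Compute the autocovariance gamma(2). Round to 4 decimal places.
\gamma(2) = -4.1237

Multiply the model equation by X_{t-k} and take expectations. With theta_0 = psi_0 = 1 and psi_j the MA(infinity) weights, this gives
  gamma(k) - sum_i phi_i gamma(k-i) = c_k,
  c_k = sigma^2 * sum_{j=k..q} theta_j psi_{j-k}   (c_k = 0 for k > q),
using gamma(-m) = gamma(m).
psi-weights needed (psi_j = theta_j + sum_i phi_i psi_{j-i}):
  psi_1 = theta_1 + phi_1 = 0.775 + (-0.086) = 0.689
Right-hand sides:
  c_0 = sigma^2 (1 + theta_1 psi_1) = 3 * (1 + (0.775)(0.689)) = 3 * 1.533975 = 4.601925
  c_1 = sigma^2 theta_1 = 3 * (0.775) = 2.325
  c_2 = 0
Equations for k = 0, 1, 2 (AR order 2, c_2 = 0):
  (E0) gamma(0) = phi_1 gamma(1) + phi_2 gamma(2) + c_0
  (E1) gamma(1) = phi_1 gamma(0) + phi_2 gamma(1) + c_1
  (E2) gamma(2) = phi_1 gamma(1) + phi_2 gamma(0)
From (E1): gamma(1) = A gamma(0) + B with
  A = phi_1 / (1 - phi_2) = -0.086 / 1.583 = -0.054327,   B = c_1 / (1 - phi_2) = 2.325 / 1.583 = 1.46873.
Insert (E2) into (E0): gamma(0) (1 - phi_2^2) = phi_1 (1 + phi_2) gamma(1) + c_0.
  phi_1 (1 + phi_2) = (-0.086)(0.417) = -0.035862,   1 - phi_2^2 = 0.660111.
Replace gamma(1) by A gamma(0) + B and collect gamma(0):
  gamma(0) [0.660111 - (-0.035862)(-0.054327)] = (-0.035862)(1.46873) + 4.601925
  gamma(0) * 0.658163 = 4.549253
  gamma(0) = 4.549253 / 0.658163 = 6.91205.
  gamma(1) = A gamma(0) + B = (-0.054327)(6.91205) + (1.46873) = 1.093218.
  gamma(2) = phi_1 gamma(1) + phi_2 gamma(0) = (-0.086)(1.093218) + (-0.583)(6.91205) = -4.123742.
Therefore gamma(2) = -4.1237 (to 4 decimal places).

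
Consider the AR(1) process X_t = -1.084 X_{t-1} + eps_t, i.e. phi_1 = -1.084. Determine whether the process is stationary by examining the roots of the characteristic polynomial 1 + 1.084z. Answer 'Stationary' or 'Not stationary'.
\text{Not stationary}

The AR(p) characteristic polynomial is P(z) = 1 + 1.084z.
Stationarity requires all roots to lie outside the unit circle, i.e. |z| > 1 for every root.
This is linear in z: 1 + (1.084) z = 0  =>  z = -1/(1.084) = -0.922509,  |z| = 0.922509.
Moduli of all roots: 0.9225.
All moduli strictly greater than 1? No.
Verdict: Not stationary.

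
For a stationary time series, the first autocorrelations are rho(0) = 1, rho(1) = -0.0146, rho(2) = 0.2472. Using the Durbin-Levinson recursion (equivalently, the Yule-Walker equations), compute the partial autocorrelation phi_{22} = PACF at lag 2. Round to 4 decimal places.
\phi_{22} = 0.2470

The PACF at lag k is phi_{kk}, the last component of the solution
to the Yule-Walker system G_k phi = r_k where
  (G_k)_{ij} = rho(|i - j|), (r_k)_i = rho(i), i,j = 1..k.
Equivalently, Durbin-Levinson gives phi_{kk} iteratively:
  phi_{11} = rho(1)
  phi_{kk} = [rho(k) - sum_{j=1..k-1} phi_{k-1,j} rho(k-j)]
            / [1 - sum_{j=1..k-1} phi_{k-1,j} rho(j)],
  phi_{k,j} = phi_{k-1,j} - phi_{kk} phi_{k-1,k-j},  j = 1..k-1.
Step k = 1:
  phi_11 = rho(1) = -0.0146.
Step k = 2:
  phi_22 = [rho(2) - phi_11 rho(1)] / [1 - phi_11 rho(1)] = [0.2472 - (-0.0146)(-0.0146)] / [1 - (-0.0146)(-0.0146)]
         = 0.24698684 / 0.99978684 = 0.247.
Therefore phi_{22} = 0.2470.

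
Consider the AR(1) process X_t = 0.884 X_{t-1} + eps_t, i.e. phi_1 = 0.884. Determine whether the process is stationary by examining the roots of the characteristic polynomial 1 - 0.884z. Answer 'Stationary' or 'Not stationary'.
\text{Stationary}

The AR(p) characteristic polynomial is P(z) = 1 - 0.884z.
Stationarity requires all roots to lie outside the unit circle, i.e. |z| > 1 for every root.
This is linear in z: 1 + (-0.884) z = 0  =>  z = -1/(-0.884) = 1.131222,  |z| = 1.131222.
Moduli of all roots: 1.1312.
All moduli strictly greater than 1? Yes.
Verdict: Stationary.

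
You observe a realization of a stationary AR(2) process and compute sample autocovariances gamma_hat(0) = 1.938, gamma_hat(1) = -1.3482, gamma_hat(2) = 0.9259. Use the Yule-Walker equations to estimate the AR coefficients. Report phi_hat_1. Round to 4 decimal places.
\hat\phi_{1} = -0.7040

The Yule-Walker equations for an AR(p) process read, in matrix form,
  Gamma_p phi = r_p,   with   (Gamma_p)_{ij} = gamma(|i - j|),
                       (r_p)_i = gamma(i),   i,j = 1..p.
Substitute the sample gammas (Toeplitz matrix and right-hand side of size 2):
  Gamma_p = [[1.938, -1.3482], [-1.3482, 1.938]]
  r_p     = [-1.3482, 0.9259]
Written out:
  1.938 phi_1 - 1.3482 phi_2 = -1.3482
  -1.3482 phi_1 + 1.938 phi_2 = 0.9259
Solve by Cramer's rule:
  det = gamma(0)^2 - gamma(1)^2 = (1.938)^2 - (-1.3482)^2 = 3.755844 - 1.81764324 = 1.93820076
  phi_hat_1 = [gamma(1) gamma(0) - gamma(1) gamma(2)] / det = [(-1.3482)(1.938) - (-1.3482)(0.9259)] / 1.93820076 = -1.36451322 / 1.93820076 = -0.704
  phi_hat_2 = [gamma(0) gamma(2) - gamma(1)^2] / det = [(1.938)(0.9259) - (-1.3482)^2] / 1.93820076 = -0.02324904 / 1.93820076 = -0.012
So phi_hat = [-0.7040, -0.0120].
Therefore phi_hat_1 = -0.7040.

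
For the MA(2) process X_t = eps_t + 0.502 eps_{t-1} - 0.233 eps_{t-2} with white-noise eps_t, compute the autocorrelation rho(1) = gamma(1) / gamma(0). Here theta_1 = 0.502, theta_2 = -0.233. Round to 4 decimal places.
\rho(1) = 0.2948

For an MA(q) process with theta_0 = 1, the autocovariance is
  gamma(k) = sigma^2 * sum_{i=0..q-k} theta_i * theta_{i+k},
and rho(k) = gamma(k) / gamma(0). Sigma^2 cancels.
  numerator   = (1)*(0.502) + (0.502)*(-0.233) = 0.385034.
  denominator = (1)^2 + (0.502)^2 + (-0.233)^2 = 1.306293.
  rho(1) = 0.385034 / 1.306293 = 0.2948.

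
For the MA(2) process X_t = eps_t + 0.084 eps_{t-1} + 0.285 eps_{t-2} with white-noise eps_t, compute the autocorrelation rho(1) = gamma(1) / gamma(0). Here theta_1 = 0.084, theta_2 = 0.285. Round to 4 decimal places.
\rho(1) = 0.0992

For an MA(q) process with theta_0 = 1, the autocovariance is
  gamma(k) = sigma^2 * sum_{i=0..q-k} theta_i * theta_{i+k},
and rho(k) = gamma(k) / gamma(0). Sigma^2 cancels.
  numerator   = (1)*(0.084) + (0.084)*(0.285) = 0.10794.
  denominator = (1)^2 + (0.084)^2 + (0.285)^2 = 1.088281.
  rho(1) = 0.10794 / 1.088281 = 0.0992.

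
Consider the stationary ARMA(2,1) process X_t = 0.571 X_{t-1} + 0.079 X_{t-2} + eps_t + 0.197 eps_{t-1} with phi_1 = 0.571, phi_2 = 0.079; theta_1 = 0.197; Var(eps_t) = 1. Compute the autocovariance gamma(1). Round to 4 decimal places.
\gamma(1) = 1.5142

Multiply the model equation by X_{t-k} and take expectations. With theta_0 = psi_0 = 1 and psi_j the MA(infinity) weights, this gives
  gamma(k) - sum_i phi_i gamma(k-i) = c_k,
  c_k = sigma^2 * sum_{j=k..q} theta_j psi_{j-k}   (c_k = 0 for k > q),
using gamma(-m) = gamma(m).
psi-weights needed (psi_j = theta_j + sum_i phi_i psi_{j-i}):
  psi_1 = theta_1 + phi_1 = 0.197 + (0.571) = 0.768
Right-hand sides:
  c_0 = sigma^2 (1 + theta_1 psi_1) = 1 * (1 + (0.197)(0.768)) = 1 * 1.151296 = 1.151296
  c_1 = sigma^2 theta_1 = 1 * (0.197) = 0.197
  c_2 = 0
Equations for k = 0, 1, 2 (AR order 2, c_2 = 0):
  (E0) gamma(0) = phi_1 gamma(1) + phi_2 gamma(2) + c_0
  (E1) gamma(1) = phi_1 gamma(0) + phi_2 gamma(1) + c_1
  (E2) gamma(2) = phi_1 gamma(1) + phi_2 gamma(0)
From (E1): gamma(1) = A gamma(0) + B with
  A = phi_1 / (1 - phi_2) = 0.571 / 0.921 = 0.619978,   B = c_1 / (1 - phi_2) = 0.197 / 0.921 = 0.213898.
Insert (E2) into (E0): gamma(0) (1 - phi_2^2) = phi_1 (1 + phi_2) gamma(1) + c_0.
  phi_1 (1 + phi_2) = (0.571)(1.079) = 0.616109,   1 - phi_2^2 = 0.993759.
Replace gamma(1) by A gamma(0) + B and collect gamma(0):
  gamma(0) [0.993759 - (0.616109)(0.619978)] = (0.616109)(0.213898) + 1.151296
  gamma(0) * 0.611785 = 1.28308
  gamma(0) = 1.28308 / 0.611785 = 2.097274.
  gamma(1) = A gamma(0) + B = (0.619978)(2.097274) + (0.213898) = 1.514162.
Therefore gamma(1) = 1.5142 (to 4 decimal places).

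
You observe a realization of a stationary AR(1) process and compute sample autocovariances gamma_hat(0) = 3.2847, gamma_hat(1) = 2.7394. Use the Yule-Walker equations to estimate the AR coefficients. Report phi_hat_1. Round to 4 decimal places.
\hat\phi_{1} = 0.8340

The Yule-Walker equations for an AR(p) process read, in matrix form,
  Gamma_p phi = r_p,   with   (Gamma_p)_{ij} = gamma(|i - j|),
                       (r_p)_i = gamma(i),   i,j = 1..p.
Substitute the sample gammas (Toeplitz matrix and right-hand side of size 1):
  Gamma_p = [[3.2847]]
  r_p     = [2.7394]
With p = 1 this is the single equation gamma(0) phi_1 = gamma(1):
  phi_hat_1 = gamma(1) / gamma(0) = 2.7394 / 3.2847 = 0.8340.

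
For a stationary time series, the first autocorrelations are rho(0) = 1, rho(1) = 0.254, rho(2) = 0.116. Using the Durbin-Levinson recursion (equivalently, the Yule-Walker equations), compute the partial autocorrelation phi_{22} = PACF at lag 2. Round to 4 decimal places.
\phi_{22} = 0.0550

The PACF at lag k is phi_{kk}, the last component of the solution
to the Yule-Walker system G_k phi = r_k where
  (G_k)_{ij} = rho(|i - j|), (r_k)_i = rho(i), i,j = 1..k.
Equivalently, Durbin-Levinson gives phi_{kk} iteratively:
  phi_{11} = rho(1)
  phi_{kk} = [rho(k) - sum_{j=1..k-1} phi_{k-1,j} rho(k-j)]
            / [1 - sum_{j=1..k-1} phi_{k-1,j} rho(j)],
  phi_{k,j} = phi_{k-1,j} - phi_{kk} phi_{k-1,k-j},  j = 1..k-1.
Step k = 1:
  phi_11 = rho(1) = 0.254.
Step k = 2:
  phi_22 = [rho(2) - phi_11 rho(1)] / [1 - phi_11 rho(1)] = [0.116 - (0.254)(0.254)] / [1 - (0.254)(0.254)]
         = 0.051484 / 0.935484 = 0.055.
Therefore phi_{22} = 0.0550.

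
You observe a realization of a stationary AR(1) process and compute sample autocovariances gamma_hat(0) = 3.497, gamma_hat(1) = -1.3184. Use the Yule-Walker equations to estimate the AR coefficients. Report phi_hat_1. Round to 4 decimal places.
\hat\phi_{1} = -0.3770

The Yule-Walker equations for an AR(p) process read, in matrix form,
  Gamma_p phi = r_p,   with   (Gamma_p)_{ij} = gamma(|i - j|),
                       (r_p)_i = gamma(i),   i,j = 1..p.
Substitute the sample gammas (Toeplitz matrix and right-hand side of size 1):
  Gamma_p = [[3.497]]
  r_p     = [-1.3184]
With p = 1 this is the single equation gamma(0) phi_1 = gamma(1):
  phi_hat_1 = gamma(1) / gamma(0) = -1.3184 / 3.497 = -0.3770.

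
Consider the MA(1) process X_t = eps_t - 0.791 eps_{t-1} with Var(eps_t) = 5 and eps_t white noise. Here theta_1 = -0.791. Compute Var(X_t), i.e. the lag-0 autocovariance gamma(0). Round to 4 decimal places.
\gamma(0) = 8.1284

For an MA(q) process X_t = eps_t + sum_i theta_i eps_{t-i} with
Var(eps_t) = sigma^2, the variance is
  gamma(0) = sigma^2 * (1 + sum_i theta_i^2).
  sum_i theta_i^2 = (-0.791)^2 = 0.625681.
  gamma(0) = 5 * (1 + 0.625681) = 5 * 1.625681 = 8.128405, which rounds to 8.1284.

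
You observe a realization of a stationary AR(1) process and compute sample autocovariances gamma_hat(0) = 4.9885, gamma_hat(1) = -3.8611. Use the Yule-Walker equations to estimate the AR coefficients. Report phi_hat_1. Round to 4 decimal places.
\hat\phi_{1} = -0.7740

The Yule-Walker equations for an AR(p) process read, in matrix form,
  Gamma_p phi = r_p,   with   (Gamma_p)_{ij} = gamma(|i - j|),
                       (r_p)_i = gamma(i),   i,j = 1..p.
Substitute the sample gammas (Toeplitz matrix and right-hand side of size 1):
  Gamma_p = [[4.9885]]
  r_p     = [-3.8611]
With p = 1 this is the single equation gamma(0) phi_1 = gamma(1):
  phi_hat_1 = gamma(1) / gamma(0) = -3.8611 / 4.9885 = -0.7740.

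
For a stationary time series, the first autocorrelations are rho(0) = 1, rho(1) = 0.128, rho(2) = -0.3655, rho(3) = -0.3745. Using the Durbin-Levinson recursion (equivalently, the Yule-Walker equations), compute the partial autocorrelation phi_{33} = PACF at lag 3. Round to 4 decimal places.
\phi_{33} = -0.3111

The PACF at lag k is phi_{kk}, the last component of the solution
to the Yule-Walker system G_k phi = r_k where
  (G_k)_{ij} = rho(|i - j|), (r_k)_i = rho(i), i,j = 1..k.
Equivalently, Durbin-Levinson gives phi_{kk} iteratively:
  phi_{11} = rho(1)
  phi_{kk} = [rho(k) - sum_{j=1..k-1} phi_{k-1,j} rho(k-j)]
            / [1 - sum_{j=1..k-1} phi_{k-1,j} rho(j)],
  phi_{k,j} = phi_{k-1,j} - phi_{kk} phi_{k-1,k-j},  j = 1..k-1.
Step k = 1:
  phi_11 = rho(1) = 0.128.
Step k = 2:
  phi_22 = [rho(2) - phi_11 rho(1)] / [1 - phi_11 rho(1)] = [-0.3655 - (0.128)(0.128)] / [1 - (0.128)(0.128)]
         = -0.381884 / 0.983616 = -0.388245.
  Update: phi_21 = phi_11 - phi_22 phi_11 = 0.128 - (-0.388245)(0.128) = 0.177695.
Step k = 3:
  phi_33 = [rho(3) - phi_21 rho(2) - phi_22 rho(1)] / [1 - phi_21 rho(1) - phi_22 rho(2)]
    numerator   = -0.3745 - (0.177695)(-0.3655) - (-0.388245)(0.128) = -0.25985698
    denominator = 1 - (0.177695)(0.128) - (-0.388245)(-0.3655) = 0.83535144
  phi_33 = -0.25985698 / 0.83535144 = -0.3111.
Therefore phi_{33} = -0.3111.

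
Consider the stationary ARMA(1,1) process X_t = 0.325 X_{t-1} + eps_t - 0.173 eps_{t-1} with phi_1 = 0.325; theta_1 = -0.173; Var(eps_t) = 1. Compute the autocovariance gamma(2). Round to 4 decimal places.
\gamma(2) = 0.0521

Multiply the model equation by X_{t-k} and take expectations. With theta_0 = psi_0 = 1 and psi_j the MA(infinity) weights, this gives
  gamma(k) - sum_i phi_i gamma(k-i) = c_k,
  c_k = sigma^2 * sum_{j=k..q} theta_j psi_{j-k}   (c_k = 0 for k > q),
using gamma(-m) = gamma(m).
psi-weights needed (psi_j = theta_j + sum_i phi_i psi_{j-i}):
  psi_1 = theta_1 + phi_1 = -0.173 + (0.325) = 0.152
Right-hand sides:
  c_0 = sigma^2 (1 + theta_1 psi_1) = 1 * (1 + (-0.173)(0.152)) = 1 * 0.973704 = 0.973704
  c_1 = sigma^2 theta_1 = 1 * (-0.173) = -0.173
  c_2 = 0
Equations for k = 0 and k = 1 (AR order 1):
  gamma(0) = phi_1 gamma(1) + c_0
  gamma(1) = phi_1 gamma(0) + c_1
Substituting the second into the first: gamma(0) (1 - phi_1^2) = c_0 + phi_1 c_1, so
  gamma(0) = (c_0 + phi_1 c_1) / (1 - phi_1^2) = (0.973704 + (0.325)(-0.173)) / (1 - (0.325)^2) = 0.917479 / 0.894375 = 1.025833.
  gamma(1) = phi_1 gamma(0) + c_1 = (0.325)(1.025833) + (-0.173) = 0.160396.
For k = 2 (> q): gamma(2) = phi_1 gamma(1) = (0.325)(0.160396) = 0.052129.
Therefore gamma(2) = 0.0521 (to 4 decimal places).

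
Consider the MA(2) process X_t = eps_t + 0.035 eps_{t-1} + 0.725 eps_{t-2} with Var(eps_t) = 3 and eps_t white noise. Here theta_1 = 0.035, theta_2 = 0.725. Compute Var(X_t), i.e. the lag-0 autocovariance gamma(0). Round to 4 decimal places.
\gamma(0) = 4.5806

For an MA(q) process X_t = eps_t + sum_i theta_i eps_{t-i} with
Var(eps_t) = sigma^2, the variance is
  gamma(0) = sigma^2 * (1 + sum_i theta_i^2).
  sum_i theta_i^2 = (0.035)^2 + (0.725)^2 = 0.001225 + 0.525625 = 0.52685.
  gamma(0) = 3 * (1 + 0.52685) = 3 * 1.52685 = 4.58055, which rounds to 4.5806.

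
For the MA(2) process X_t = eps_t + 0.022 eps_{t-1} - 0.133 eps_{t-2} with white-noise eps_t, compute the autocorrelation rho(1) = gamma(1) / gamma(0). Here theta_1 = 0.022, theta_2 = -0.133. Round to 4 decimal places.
\rho(1) = 0.0187

For an MA(q) process with theta_0 = 1, the autocovariance is
  gamma(k) = sigma^2 * sum_{i=0..q-k} theta_i * theta_{i+k},
and rho(k) = gamma(k) / gamma(0). Sigma^2 cancels.
  numerator   = (1)*(0.022) + (0.022)*(-0.133) = 0.019074.
  denominator = (1)^2 + (0.022)^2 + (-0.133)^2 = 1.018173.
  rho(1) = 0.019074 / 1.018173 = 0.0187.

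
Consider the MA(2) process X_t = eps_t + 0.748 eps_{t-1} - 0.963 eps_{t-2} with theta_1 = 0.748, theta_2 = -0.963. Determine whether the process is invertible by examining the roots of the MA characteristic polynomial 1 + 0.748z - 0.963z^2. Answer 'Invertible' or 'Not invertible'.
\text{Not invertible}

The MA(q) characteristic polynomial is P(z) = 1 + 0.748z - 0.963z^2.
Invertibility requires all roots to lie outside the unit circle, i.e. |z| > 1 for every root.
Set 1 + (0.748) z + (-0.963) z^2 = 0, i.e. a z^2 + b z + c = 0 with a = -0.963, b = 0.748, c = 1.
Discriminant D = b^2 - 4ac = (0.748)^2 - 4*(-0.963)*1 = 0.559504 - (-3.852) = 4.411504.
D >= 0, so the roots are real: z = (-b +/- sqrt(D)) / (2a) = (-0.748 +/- 2.100358) / (-1.926).
  z_1 = (-0.748 + 2.100358) / (-1.926) = -0.7022,   |z_1| = 0.7022.
  z_2 = (-0.748 - 2.100358) / (-1.926) = 1.4789,   |z_2| = 1.4789.
Moduli of all roots: 0.7022, 1.4789.
All moduli strictly greater than 1? No.
Verdict: Not invertible.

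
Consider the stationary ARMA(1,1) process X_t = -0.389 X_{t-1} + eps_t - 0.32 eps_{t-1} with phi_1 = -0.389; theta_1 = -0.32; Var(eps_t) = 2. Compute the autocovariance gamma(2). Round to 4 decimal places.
\gamma(2) = 0.7309

Multiply the model equation by X_{t-k} and take expectations. With theta_0 = psi_0 = 1 and psi_j the MA(infinity) weights, this gives
  gamma(k) - sum_i phi_i gamma(k-i) = c_k,
  c_k = sigma^2 * sum_{j=k..q} theta_j psi_{j-k}   (c_k = 0 for k > q),
using gamma(-m) = gamma(m).
psi-weights needed (psi_j = theta_j + sum_i phi_i psi_{j-i}):
  psi_1 = theta_1 + phi_1 = -0.32 + (-0.389) = -0.709
Right-hand sides:
  c_0 = sigma^2 (1 + theta_1 psi_1) = 2 * (1 + (-0.32)(-0.709)) = 2 * 1.22688 = 2.45376
  c_1 = sigma^2 theta_1 = 2 * (-0.32) = -0.64
  c_2 = 0
Equations for k = 0 and k = 1 (AR order 1):
  gamma(0) = phi_1 gamma(1) + c_0
  gamma(1) = phi_1 gamma(0) + c_1
Substituting the second into the first: gamma(0) (1 - phi_1^2) = c_0 + phi_1 c_1, so
  gamma(0) = (c_0 + phi_1 c_1) / (1 - phi_1^2) = (2.45376 + (-0.389)(-0.64)) / (1 - (-0.389)^2) = 2.70272 / 0.848679 = 3.18462.
  gamma(1) = phi_1 gamma(0) + c_1 = (-0.389)(3.18462) + (-0.64) = -1.878817.
For k = 2 (> q): gamma(2) = phi_1 gamma(1) = (-0.389)(-1.878817) = 0.73086.
Therefore gamma(2) = 0.7309 (to 4 decimal places).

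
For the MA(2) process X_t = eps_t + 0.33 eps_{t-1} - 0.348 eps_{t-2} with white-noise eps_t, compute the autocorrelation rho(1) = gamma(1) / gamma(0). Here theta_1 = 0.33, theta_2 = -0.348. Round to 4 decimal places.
\rho(1) = 0.1749

For an MA(q) process with theta_0 = 1, the autocovariance is
  gamma(k) = sigma^2 * sum_{i=0..q-k} theta_i * theta_{i+k},
and rho(k) = gamma(k) / gamma(0). Sigma^2 cancels.
  numerator   = (1)*(0.33) + (0.33)*(-0.348) = 0.21516.
  denominator = (1)^2 + (0.33)^2 + (-0.348)^2 = 1.230004.
  rho(1) = 0.21516 / 1.230004 = 0.1749.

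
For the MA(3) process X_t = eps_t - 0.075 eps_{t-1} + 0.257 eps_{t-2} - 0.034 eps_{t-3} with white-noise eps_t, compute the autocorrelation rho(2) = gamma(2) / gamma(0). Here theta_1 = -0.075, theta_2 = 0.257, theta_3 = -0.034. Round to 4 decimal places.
\rho(2) = 0.2419

For an MA(q) process with theta_0 = 1, the autocovariance is
  gamma(k) = sigma^2 * sum_{i=0..q-k} theta_i * theta_{i+k},
and rho(k) = gamma(k) / gamma(0). Sigma^2 cancels.
  numerator   = (1)*(0.257) + (-0.075)*(-0.034) = 0.25955.
  denominator = (1)^2 + (-0.075)^2 + (0.257)^2 + (-0.034)^2 = 1.07283.
  rho(2) = 0.25955 / 1.07283 = 0.2419.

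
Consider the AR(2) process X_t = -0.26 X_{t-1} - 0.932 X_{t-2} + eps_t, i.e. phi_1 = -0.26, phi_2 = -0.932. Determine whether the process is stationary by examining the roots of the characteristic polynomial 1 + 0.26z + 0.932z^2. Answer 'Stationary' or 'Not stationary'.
\text{Stationary}

The AR(p) characteristic polynomial is P(z) = 1 + 0.26z + 0.932z^2.
Stationarity requires all roots to lie outside the unit circle, i.e. |z| > 1 for every root.
Set 1 + (0.26) z + (0.932) z^2 = 0, i.e. a z^2 + b z + c = 0 with a = 0.932, b = 0.26, c = 1.
Discriminant D = b^2 - 4ac = (0.26)^2 - 4*(0.932)*1 = 0.0676 - (3.728) = -3.6604.
D < 0, so the roots are the complex-conjugate pair z = (-b +/- i sqrt(-D)) / (2a) = -0.1395 +/- 1.0264i.
For a conjugate pair |z|^2 = z * conj(z) = (product of roots) = c/a = 1/(0.932) = 1.072961, so |z| = sqrt(1.072961) = 1.0358 for both roots.
Moduli of all roots: 1.0358, 1.0358.
All moduli strictly greater than 1? Yes.
Verdict: Stationary.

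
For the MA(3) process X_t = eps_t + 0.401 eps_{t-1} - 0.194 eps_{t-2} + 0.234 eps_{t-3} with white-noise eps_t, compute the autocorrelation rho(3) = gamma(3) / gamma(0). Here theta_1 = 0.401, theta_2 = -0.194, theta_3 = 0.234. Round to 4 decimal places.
\rho(3) = 0.1867

For an MA(q) process with theta_0 = 1, the autocovariance is
  gamma(k) = sigma^2 * sum_{i=0..q-k} theta_i * theta_{i+k},
and rho(k) = gamma(k) / gamma(0). Sigma^2 cancels.
  numerator   = (1)*(0.234) = 0.234.
  denominator = (1)^2 + (0.401)^2 + (-0.194)^2 + (0.234)^2 = 1.253193.
  rho(3) = 0.234 / 1.253193 = 0.1867.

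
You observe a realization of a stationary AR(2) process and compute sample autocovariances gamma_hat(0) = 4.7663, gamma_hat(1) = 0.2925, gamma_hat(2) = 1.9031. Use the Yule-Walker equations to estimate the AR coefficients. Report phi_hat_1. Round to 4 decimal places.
\hat\phi_{1} = 0.0370

The Yule-Walker equations for an AR(p) process read, in matrix form,
  Gamma_p phi = r_p,   with   (Gamma_p)_{ij} = gamma(|i - j|),
                       (r_p)_i = gamma(i),   i,j = 1..p.
Substitute the sample gammas (Toeplitz matrix and right-hand side of size 2):
  Gamma_p = [[4.7663, 0.2925], [0.2925, 4.7663]]
  r_p     = [0.2925, 1.9031]
Written out:
  4.7663 phi_1 + 0.2925 phi_2 = 0.2925
  0.2925 phi_1 + 4.7663 phi_2 = 1.9031
Solve by Cramer's rule:
  det = gamma(0)^2 - gamma(1)^2 = (4.7663)^2 - (0.2925)^2 = 22.71761569 - 0.08555625 = 22.63205944
  phi_hat_1 = [gamma(1) gamma(0) - gamma(1) gamma(2)] / det = [(0.2925)(4.7663) - (0.2925)(1.9031)] / 22.63205944 = 0.837486 / 22.63205944 = 0.037
  phi_hat_2 = [gamma(0) gamma(2) - gamma(1)^2] / det = [(4.7663)(1.9031) - (0.2925)^2] / 22.63205944 = 8.98518928 / 22.63205944 = 0.397
So phi_hat = [0.0370, 0.3970].
Therefore phi_hat_1 = 0.0370.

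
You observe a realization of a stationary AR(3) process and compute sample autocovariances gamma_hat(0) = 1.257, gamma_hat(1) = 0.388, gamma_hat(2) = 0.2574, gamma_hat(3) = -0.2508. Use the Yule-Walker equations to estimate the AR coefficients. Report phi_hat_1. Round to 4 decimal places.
\hat\phi_{1} = 0.3110

The Yule-Walker equations for an AR(p) process read, in matrix form,
  Gamma_p phi = r_p,   with   (Gamma_p)_{ij} = gamma(|i - j|),
                       (r_p)_i = gamma(i),   i,j = 1..p.
Substitute the sample gammas (Toeplitz matrix and right-hand side of size 3):
  Gamma_p = [[1.257, 0.388, 0.2574], [0.388, 1.257, 0.388], [0.2574, 0.388, 1.257]]
  r_p     = [0.388, 0.2574, -0.2508]
Written out (R1..R3):
  (R1) 1.257 phi_1 + 0.388 phi_2 + 0.2574 phi_3 = 0.388
  (R2) 0.388 phi_1 + 1.257 phi_2 + 0.388 phi_3 = 0.2574
  (R3) 0.2574 phi_1 + 0.388 phi_2 + 1.257 phi_3 = -0.2508
Gaussian elimination:
  R2 <- R2 - (0.388/1.257) R1 = R2 - (0.308671) R1:  1.137235 phi_2 + 0.308548 phi_3 = 0.137635
  R3 <- R3 - (0.2574/1.257) R1 = R3 - (0.204773) R1:  0.308548 phi_2 + 1.204291 phi_3 = -0.330252
  R3 <- R3 - (0.308548/1.137235) R2 = R3 - (0.271314) R2:  1.120578 phi_3 = -0.367594
Back-substitution:
  phi_hat_3 = -0.367594 / 1.120578 = -0.32804
  phi_hat_2 = (0.137635 - (0.308548)(-0.32804)) / 1.137235 = 0.210028
  phi_hat_1 = (0.388 - (0.388)(0.210028) - (0.2574)(-0.32804)) / 1.257 = 0.311016
So phi_hat = [0.3110, 0.2100, -0.3280].
Therefore phi_hat_1 = 0.3110.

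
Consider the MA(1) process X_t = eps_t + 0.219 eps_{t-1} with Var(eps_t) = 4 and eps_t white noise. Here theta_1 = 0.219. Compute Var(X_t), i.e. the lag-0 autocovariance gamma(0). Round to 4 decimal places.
\gamma(0) = 4.1918

For an MA(q) process X_t = eps_t + sum_i theta_i eps_{t-i} with
Var(eps_t) = sigma^2, the variance is
  gamma(0) = sigma^2 * (1 + sum_i theta_i^2).
  sum_i theta_i^2 = (0.219)^2 = 0.047961.
  gamma(0) = 4 * (1 + 0.047961) = 4 * 1.047961 = 4.191844, which rounds to 4.1918.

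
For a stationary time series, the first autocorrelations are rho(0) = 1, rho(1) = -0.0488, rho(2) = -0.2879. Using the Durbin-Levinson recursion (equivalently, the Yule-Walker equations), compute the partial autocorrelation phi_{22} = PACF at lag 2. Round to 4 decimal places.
\phi_{22} = -0.2910

The PACF at lag k is phi_{kk}, the last component of the solution
to the Yule-Walker system G_k phi = r_k where
  (G_k)_{ij} = rho(|i - j|), (r_k)_i = rho(i), i,j = 1..k.
Equivalently, Durbin-Levinson gives phi_{kk} iteratively:
  phi_{11} = rho(1)
  phi_{kk} = [rho(k) - sum_{j=1..k-1} phi_{k-1,j} rho(k-j)]
            / [1 - sum_{j=1..k-1} phi_{k-1,j} rho(j)],
  phi_{k,j} = phi_{k-1,j} - phi_{kk} phi_{k-1,k-j},  j = 1..k-1.
Step k = 1:
  phi_11 = rho(1) = -0.0488.
Step k = 2:
  phi_22 = [rho(2) - phi_11 rho(1)] / [1 - phi_11 rho(1)] = [-0.2879 - (-0.0488)(-0.0488)] / [1 - (-0.0488)(-0.0488)]
         = -0.29028144 / 0.99761856 = -0.291.
Therefore phi_{22} = -0.2910.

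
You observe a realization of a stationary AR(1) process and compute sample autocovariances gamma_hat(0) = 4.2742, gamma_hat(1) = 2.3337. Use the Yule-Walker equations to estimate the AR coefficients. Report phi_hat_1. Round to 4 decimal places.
\hat\phi_{1} = 0.5460

The Yule-Walker equations for an AR(p) process read, in matrix form,
  Gamma_p phi = r_p,   with   (Gamma_p)_{ij} = gamma(|i - j|),
                       (r_p)_i = gamma(i),   i,j = 1..p.
Substitute the sample gammas (Toeplitz matrix and right-hand side of size 1):
  Gamma_p = [[4.2742]]
  r_p     = [2.3337]
With p = 1 this is the single equation gamma(0) phi_1 = gamma(1):
  phi_hat_1 = gamma(1) / gamma(0) = 2.3337 / 4.2742 = 0.5460.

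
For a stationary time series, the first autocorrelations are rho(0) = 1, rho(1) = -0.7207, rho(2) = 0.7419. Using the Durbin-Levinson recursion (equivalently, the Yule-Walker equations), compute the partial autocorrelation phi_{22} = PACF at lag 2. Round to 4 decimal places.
\phi_{22} = 0.4630

The PACF at lag k is phi_{kk}, the last component of the solution
to the Yule-Walker system G_k phi = r_k where
  (G_k)_{ij} = rho(|i - j|), (r_k)_i = rho(i), i,j = 1..k.
Equivalently, Durbin-Levinson gives phi_{kk} iteratively:
  phi_{11} = rho(1)
  phi_{kk} = [rho(k) - sum_{j=1..k-1} phi_{k-1,j} rho(k-j)]
            / [1 - sum_{j=1..k-1} phi_{k-1,j} rho(j)],
  phi_{k,j} = phi_{k-1,j} - phi_{kk} phi_{k-1,k-j},  j = 1..k-1.
Step k = 1:
  phi_11 = rho(1) = -0.7207.
Step k = 2:
  phi_22 = [rho(2) - phi_11 rho(1)] / [1 - phi_11 rho(1)] = [0.7419 - (-0.7207)(-0.7207)] / [1 - (-0.7207)(-0.7207)]
         = 0.22249151 / 0.48059151 = 0.463.
Therefore phi_{22} = 0.4630.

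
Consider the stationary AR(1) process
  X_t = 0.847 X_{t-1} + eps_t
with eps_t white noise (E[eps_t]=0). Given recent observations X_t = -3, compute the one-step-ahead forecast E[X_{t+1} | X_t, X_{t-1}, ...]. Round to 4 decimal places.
E[X_{t+1} \mid \mathcal F_t] = -2.5410

For an AR(p) model X_t = c + sum_i phi_i X_{t-i} + eps_t, the
one-step-ahead conditional mean is
  E[X_{t+1} | X_t, ...] = c + sum_i phi_i X_{t+1-i}.
Substitute known values:
  E[X_{t+1} | ...] = (0.847) * (-3)
                   = -2.5410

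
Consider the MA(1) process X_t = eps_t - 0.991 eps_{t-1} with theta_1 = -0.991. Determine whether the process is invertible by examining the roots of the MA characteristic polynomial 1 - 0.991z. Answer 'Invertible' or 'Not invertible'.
\text{Invertible}

The MA(q) characteristic polynomial is P(z) = 1 - 0.991z.
Invertibility requires all roots to lie outside the unit circle, i.e. |z| > 1 for every root.
This is linear in z: 1 + (-0.991) z = 0  =>  z = -1/(-0.991) = 1.009082,  |z| = 1.009082.
Moduli of all roots: 1.0091.
All moduli strictly greater than 1? Yes.
Verdict: Invertible.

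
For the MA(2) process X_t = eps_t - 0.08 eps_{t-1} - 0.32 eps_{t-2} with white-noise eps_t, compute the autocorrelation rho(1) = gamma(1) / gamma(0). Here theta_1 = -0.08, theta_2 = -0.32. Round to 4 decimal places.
\rho(1) = -0.0491

For an MA(q) process with theta_0 = 1, the autocovariance is
  gamma(k) = sigma^2 * sum_{i=0..q-k} theta_i * theta_{i+k},
and rho(k) = gamma(k) / gamma(0). Sigma^2 cancels.
  numerator   = (1)*(-0.08) + (-0.08)*(-0.32) = -0.0544.
  denominator = (1)^2 + (-0.08)^2 + (-0.32)^2 = 1.1088.
  rho(1) = -0.0544 / 1.1088 = -0.0491.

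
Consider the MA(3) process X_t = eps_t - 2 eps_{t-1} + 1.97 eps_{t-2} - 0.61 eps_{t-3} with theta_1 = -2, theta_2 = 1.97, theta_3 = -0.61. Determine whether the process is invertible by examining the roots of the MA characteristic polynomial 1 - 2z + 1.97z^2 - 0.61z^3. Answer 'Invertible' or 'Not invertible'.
\text{Not invertible}

The MA(q) characteristic polynomial is P(z) = 1 - 2z + 1.97z^2 - 0.61z^3.
Invertibility requires all roots to lie outside the unit circle, i.e. |z| > 1 for every root.
Degree 3: look for a simple real root z0 first, then factor out (1 - z/z0) and solve the remaining quadratic.
Testing z0 = 2: P(2) = 1 + (-2)(2) + (1.97)(2)^2 + (-0.61)(2)^3
  = 1 + (-4) + (7.88) + (-4.88) = 0.  So z_0 = 2 is a root, |z_0| = 2.
Divide out the factor (1 - 0.5 z) = (1 - z/z0) (since 1/z0 = 0.5):
  P(z) = (1 - 0.5 z)(1 + (-1.5) z + (1.22) z^2)
  [check: z-coef -1.5 - (0.5) = -2; z^2-coef 1.22 - (0.5)(-1.5) = 1.97; z^3-coef -(0.5)(1.22) = -0.61.]
Remaining roots from the quadratic factor 1 + (-1.5) z + (1.22) z^2:
  Set 1 + (-1.5) z + (1.22) z^2 = 0, i.e. a z^2 + b z + c = 0 with a = 1.22, b = -1.5, c = 1.
  Discriminant D = b^2 - 4ac = (-1.5)^2 - 4*(1.22)*1 = 2.25 - (4.88) = -2.63.
  D < 0, so the roots are the complex-conjugate pair z = (-b +/- i sqrt(-D)) / (2a) = 0.6148 +/- 0.6646i.
  For a conjugate pair |z|^2 = z * conj(z) = (product of roots) = c/a = 1/(1.22) = 0.819672, so |z| = sqrt(0.819672) = 0.9054 for both roots.
Moduli of all roots: 2.0000, 0.9054, 0.9054.
All moduli strictly greater than 1? No.
Verdict: Not invertible.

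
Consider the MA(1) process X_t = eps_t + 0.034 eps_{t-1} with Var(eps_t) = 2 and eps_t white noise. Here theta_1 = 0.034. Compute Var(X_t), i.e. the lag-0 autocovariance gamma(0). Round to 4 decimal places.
\gamma(0) = 2.0023

For an MA(q) process X_t = eps_t + sum_i theta_i eps_{t-i} with
Var(eps_t) = sigma^2, the variance is
  gamma(0) = sigma^2 * (1 + sum_i theta_i^2).
  sum_i theta_i^2 = (0.034)^2 = 0.001156.
  gamma(0) = 2 * (1 + 0.001156) = 2 * 1.001156 = 2.002312, which rounds to 2.0023.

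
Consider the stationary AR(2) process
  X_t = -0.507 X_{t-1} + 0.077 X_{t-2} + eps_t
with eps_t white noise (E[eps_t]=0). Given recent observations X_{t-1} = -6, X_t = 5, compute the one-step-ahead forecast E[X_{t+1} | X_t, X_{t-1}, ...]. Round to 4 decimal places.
E[X_{t+1} \mid \mathcal F_t] = -2.9970

For an AR(p) model X_t = c + sum_i phi_i X_{t-i} + eps_t, the
one-step-ahead conditional mean is
  E[X_{t+1} | X_t, ...] = c + sum_i phi_i X_{t+1-i}.
Substitute known values:
  E[X_{t+1} | ...] = (-0.507) * (5) + (0.077) * (-6)
                   = -2.9970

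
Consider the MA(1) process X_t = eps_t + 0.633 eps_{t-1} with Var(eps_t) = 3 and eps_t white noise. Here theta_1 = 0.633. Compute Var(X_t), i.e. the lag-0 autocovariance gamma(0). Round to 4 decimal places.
\gamma(0) = 4.2021

For an MA(q) process X_t = eps_t + sum_i theta_i eps_{t-i} with
Var(eps_t) = sigma^2, the variance is
  gamma(0) = sigma^2 * (1 + sum_i theta_i^2).
  sum_i theta_i^2 = (0.633)^2 = 0.400689.
  gamma(0) = 3 * (1 + 0.400689) = 3 * 1.400689 = 4.202067, which rounds to 4.2021.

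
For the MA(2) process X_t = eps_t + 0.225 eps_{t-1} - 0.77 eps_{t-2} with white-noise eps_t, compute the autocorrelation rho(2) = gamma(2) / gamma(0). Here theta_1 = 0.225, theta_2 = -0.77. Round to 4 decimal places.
\rho(2) = -0.4685

For an MA(q) process with theta_0 = 1, the autocovariance is
  gamma(k) = sigma^2 * sum_{i=0..q-k} theta_i * theta_{i+k},
and rho(k) = gamma(k) / gamma(0). Sigma^2 cancels.
  numerator   = (1)*(-0.77) = -0.77.
  denominator = (1)^2 + (0.225)^2 + (-0.77)^2 = 1.643525.
  rho(2) = -0.77 / 1.643525 = -0.4685.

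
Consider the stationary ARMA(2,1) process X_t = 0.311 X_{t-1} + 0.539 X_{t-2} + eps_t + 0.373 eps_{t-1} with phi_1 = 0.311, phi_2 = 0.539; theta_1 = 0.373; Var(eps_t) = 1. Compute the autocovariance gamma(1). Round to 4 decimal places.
\gamma(1) = 3.6752

Multiply the model equation by X_{t-k} and take expectations. With theta_0 = psi_0 = 1 and psi_j the MA(infinity) weights, this gives
  gamma(k) - sum_i phi_i gamma(k-i) = c_k,
  c_k = sigma^2 * sum_{j=k..q} theta_j psi_{j-k}   (c_k = 0 for k > q),
using gamma(-m) = gamma(m).
psi-weights needed (psi_j = theta_j + sum_i phi_i psi_{j-i}):
  psi_1 = theta_1 + phi_1 = 0.373 + (0.311) = 0.684
Right-hand sides:
  c_0 = sigma^2 (1 + theta_1 psi_1) = 1 * (1 + (0.373)(0.684)) = 1 * 1.255132 = 1.255132
  c_1 = sigma^2 theta_1 = 1 * (0.373) = 0.373
  c_2 = 0
Equations for k = 0, 1, 2 (AR order 2, c_2 = 0):
  (E0) gamma(0) = phi_1 gamma(1) + phi_2 gamma(2) + c_0
  (E1) gamma(1) = phi_1 gamma(0) + phi_2 gamma(1) + c_1
  (E2) gamma(2) = phi_1 gamma(1) + phi_2 gamma(0)
From (E1): gamma(1) = A gamma(0) + B with
  A = phi_1 / (1 - phi_2) = 0.311 / 0.461 = 0.67462,   B = c_1 / (1 - phi_2) = 0.373 / 0.461 = 0.809111.
Insert (E2) into (E0): gamma(0) (1 - phi_2^2) = phi_1 (1 + phi_2) gamma(1) + c_0.
  phi_1 (1 + phi_2) = (0.311)(1.539) = 0.478629,   1 - phi_2^2 = 0.709479.
Replace gamma(1) by A gamma(0) + B and collect gamma(0):
  gamma(0) [0.709479 - (0.478629)(0.67462)] = (0.478629)(0.809111) + 1.255132
  gamma(0) * 0.386586 = 1.642396
  gamma(0) = 1.642396 / 0.386586 = 4.24846.
  gamma(1) = A gamma(0) + B = (0.67462)(4.24846) + (0.809111) = 3.675209.
Therefore gamma(1) = 3.6752 (to 4 decimal places).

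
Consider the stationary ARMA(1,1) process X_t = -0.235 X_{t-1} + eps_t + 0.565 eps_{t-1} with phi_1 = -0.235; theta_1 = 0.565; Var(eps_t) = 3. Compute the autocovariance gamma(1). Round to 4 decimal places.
\gamma(1) = 0.9087

Multiply the model equation by X_{t-k} and take expectations. With theta_0 = psi_0 = 1 and psi_j the MA(infinity) weights, this gives
  gamma(k) - sum_i phi_i gamma(k-i) = c_k,
  c_k = sigma^2 * sum_{j=k..q} theta_j psi_{j-k}   (c_k = 0 for k > q),
using gamma(-m) = gamma(m).
psi-weights needed (psi_j = theta_j + sum_i phi_i psi_{j-i}):
  psi_1 = theta_1 + phi_1 = 0.565 + (-0.235) = 0.33
Right-hand sides:
  c_0 = sigma^2 (1 + theta_1 psi_1) = 3 * (1 + (0.565)(0.33)) = 3 * 1.18645 = 3.55935
  c_1 = sigma^2 theta_1 = 3 * (0.565) = 1.695
  c_2 = 0
Equations for k = 0 and k = 1 (AR order 1):
  gamma(0) = phi_1 gamma(1) + c_0
  gamma(1) = phi_1 gamma(0) + c_1
Substituting the second into the first: gamma(0) (1 - phi_1^2) = c_0 + phi_1 c_1, so
  gamma(0) = (c_0 + phi_1 c_1) / (1 - phi_1^2) = (3.55935 + (-0.235)(1.695)) / (1 - (-0.235)^2) = 3.161025 / 0.944775 = 3.345797.
  gamma(1) = phi_1 gamma(0) + c_1 = (-0.235)(3.345797) + (1.695) = 0.908738.
Therefore gamma(1) = 0.9087 (to 4 decimal places).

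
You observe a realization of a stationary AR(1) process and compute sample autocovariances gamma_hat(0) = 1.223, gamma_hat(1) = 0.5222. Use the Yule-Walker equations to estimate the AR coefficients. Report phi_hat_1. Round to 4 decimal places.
\hat\phi_{1} = 0.4270

The Yule-Walker equations for an AR(p) process read, in matrix form,
  Gamma_p phi = r_p,   with   (Gamma_p)_{ij} = gamma(|i - j|),
                       (r_p)_i = gamma(i),   i,j = 1..p.
Substitute the sample gammas (Toeplitz matrix and right-hand side of size 1):
  Gamma_p = [[1.223]]
  r_p     = [0.5222]
With p = 1 this is the single equation gamma(0) phi_1 = gamma(1):
  phi_hat_1 = gamma(1) / gamma(0) = 0.5222 / 1.223 = 0.4270.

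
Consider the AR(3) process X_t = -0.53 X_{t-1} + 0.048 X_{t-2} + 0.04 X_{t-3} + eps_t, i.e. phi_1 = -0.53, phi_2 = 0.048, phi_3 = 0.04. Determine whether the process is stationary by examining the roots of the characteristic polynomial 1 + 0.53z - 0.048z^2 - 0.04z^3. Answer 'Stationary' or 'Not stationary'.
\text{Stationary}

The AR(p) characteristic polynomial is P(z) = 1 + 0.53z - 0.048z^2 - 0.04z^3.
Stationarity requires all roots to lie outside the unit circle, i.e. |z| > 1 for every root.
Degree 3: look for a simple real root z0 first, then factor out (1 - z/z0) and solve the remaining quadratic.
Testing z0 = -2.5: P(-2.5) = 1 + (0.53)(-2.5) + (-0.048)(-2.5)^2 + (-0.04)(-2.5)^3
  = 1 + (-1.325) + (-0.3) + (0.625) = 0.  So z_0 = -2.5 is a root, |z_0| = 2.5.
Divide out the factor (1 + 0.4 z) = (1 - z/z0) (since 1/z0 = -0.4):
  P(z) = (1 + 0.4 z)(1 + (0.13) z + (-0.1) z^2)
  [check: z-coef 0.13 - (-0.4) = 0.53; z^2-coef -0.1 - (-0.4)(0.13) = -0.048; z^3-coef -(-0.4)(-0.1) = -0.04.]
Remaining roots from the quadratic factor 1 + (0.13) z + (-0.1) z^2:
  Set 1 + (0.13) z + (-0.1) z^2 = 0, i.e. a z^2 + b z + c = 0 with a = -0.1, b = 0.13, c = 1.
  Discriminant D = b^2 - 4ac = (0.13)^2 - 4*(-0.1)*1 = 0.0169 - (-0.4) = 0.4169.
  D >= 0, so the roots are real: z = (-b +/- sqrt(D)) / (2a) = (-0.13 +/- 0.645678) / (-0.2).
    z_1 = (-0.13 + 0.645678) / (-0.2) = -2.5784,   |z_1| = 2.5784.
    z_2 = (-0.13 - 0.645678) / (-0.2) = 3.8784,   |z_2| = 3.8784.
Moduli of all roots: 2.5000, 2.5784, 3.8784.
All moduli strictly greater than 1? Yes.
Verdict: Stationary.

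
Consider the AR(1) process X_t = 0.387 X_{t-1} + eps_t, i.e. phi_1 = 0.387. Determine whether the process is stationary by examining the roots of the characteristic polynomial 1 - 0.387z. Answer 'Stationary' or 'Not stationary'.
\text{Stationary}

The AR(p) characteristic polynomial is P(z) = 1 - 0.387z.
Stationarity requires all roots to lie outside the unit circle, i.e. |z| > 1 for every root.
This is linear in z: 1 + (-0.387) z = 0  =>  z = -1/(-0.387) = 2.583979,  |z| = 2.583979.
Moduli of all roots: 2.5840.
All moduli strictly greater than 1? Yes.
Verdict: Stationary.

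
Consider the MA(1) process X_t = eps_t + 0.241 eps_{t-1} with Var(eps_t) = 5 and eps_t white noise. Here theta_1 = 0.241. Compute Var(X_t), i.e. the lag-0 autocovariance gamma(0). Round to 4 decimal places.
\gamma(0) = 5.2904

For an MA(q) process X_t = eps_t + sum_i theta_i eps_{t-i} with
Var(eps_t) = sigma^2, the variance is
  gamma(0) = sigma^2 * (1 + sum_i theta_i^2).
  sum_i theta_i^2 = (0.241)^2 = 0.058081.
  gamma(0) = 5 * (1 + 0.058081) = 5 * 1.058081 = 5.290405, which rounds to 5.2904.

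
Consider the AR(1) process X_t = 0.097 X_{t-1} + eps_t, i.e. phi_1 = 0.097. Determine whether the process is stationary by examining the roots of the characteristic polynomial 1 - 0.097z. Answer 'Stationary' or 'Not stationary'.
\text{Stationary}

The AR(p) characteristic polynomial is P(z) = 1 - 0.097z.
Stationarity requires all roots to lie outside the unit circle, i.e. |z| > 1 for every root.
This is linear in z: 1 + (-0.097) z = 0  =>  z = -1/(-0.097) = 10.309278,  |z| = 10.309278.
Moduli of all roots: 10.3093.
All moduli strictly greater than 1? Yes.
Verdict: Stationary.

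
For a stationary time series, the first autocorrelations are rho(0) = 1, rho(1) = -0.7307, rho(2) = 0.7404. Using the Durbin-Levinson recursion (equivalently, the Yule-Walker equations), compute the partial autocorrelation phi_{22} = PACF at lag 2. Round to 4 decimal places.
\phi_{22} = 0.4430

The PACF at lag k is phi_{kk}, the last component of the solution
to the Yule-Walker system G_k phi = r_k where
  (G_k)_{ij} = rho(|i - j|), (r_k)_i = rho(i), i,j = 1..k.
Equivalently, Durbin-Levinson gives phi_{kk} iteratively:
  phi_{11} = rho(1)
  phi_{kk} = [rho(k) - sum_{j=1..k-1} phi_{k-1,j} rho(k-j)]
            / [1 - sum_{j=1..k-1} phi_{k-1,j} rho(j)],
  phi_{k,j} = phi_{k-1,j} - phi_{kk} phi_{k-1,k-j},  j = 1..k-1.
Step k = 1:
  phi_11 = rho(1) = -0.7307.
Step k = 2:
  phi_22 = [rho(2) - phi_11 rho(1)] / [1 - phi_11 rho(1)] = [0.7404 - (-0.7307)(-0.7307)] / [1 - (-0.7307)(-0.7307)]
         = 0.20647751 / 0.46607751 = 0.443.
Therefore phi_{22} = 0.4430.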